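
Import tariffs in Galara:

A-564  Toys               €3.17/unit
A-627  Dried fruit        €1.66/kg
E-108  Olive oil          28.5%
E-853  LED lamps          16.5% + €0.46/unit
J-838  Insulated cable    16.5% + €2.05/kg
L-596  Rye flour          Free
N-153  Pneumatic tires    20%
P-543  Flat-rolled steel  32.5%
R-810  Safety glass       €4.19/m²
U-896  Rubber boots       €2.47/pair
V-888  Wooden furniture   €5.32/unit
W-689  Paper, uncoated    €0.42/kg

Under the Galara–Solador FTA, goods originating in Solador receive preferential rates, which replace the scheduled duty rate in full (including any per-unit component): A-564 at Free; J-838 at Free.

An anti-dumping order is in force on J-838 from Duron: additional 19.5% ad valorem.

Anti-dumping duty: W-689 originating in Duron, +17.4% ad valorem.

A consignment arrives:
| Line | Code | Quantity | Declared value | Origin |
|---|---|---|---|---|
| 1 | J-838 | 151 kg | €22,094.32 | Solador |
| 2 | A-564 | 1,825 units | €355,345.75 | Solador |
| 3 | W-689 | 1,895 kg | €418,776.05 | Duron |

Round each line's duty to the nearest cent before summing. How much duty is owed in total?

€73,662.93

Line 1 (J-838, Solador, 151 kg, €22,094.32):
Base rate for J-838 is 16.5% + €2.05/kg.
Origin Solador qualifies under the Galara–Solador agreement and J-838 is covered: preferential rate Free applies instead.
The additional-duty order on J-838 targets Duron, not Solador; it does not apply.
Duty = €22,094.32 × 0% = €0.00.
Line 2 (A-564, Solador, 1,825 units, €355,345.75):
Base rate for A-564 is €3.17/unit.
Origin Solador qualifies under the Galara–Solador agreement and A-564 is covered: preferential rate Free applies instead.
Duty = €355,345.75 × 0% = €0.00.
Line 3 (W-689, Duron, 1,895 kg, €418,776.05):
Base rate for W-689 is €0.42/kg.
Additional duty on W-689 from Duron: +17.4% ad valorem. Applied ad valorem rate = 17.4%.
Duty = €418,776.05 × 17.4% + 1,895 × €0.42 = €73,662.93.
Total = €0.00 + €0.00 + €73,662.93 = €73,662.93.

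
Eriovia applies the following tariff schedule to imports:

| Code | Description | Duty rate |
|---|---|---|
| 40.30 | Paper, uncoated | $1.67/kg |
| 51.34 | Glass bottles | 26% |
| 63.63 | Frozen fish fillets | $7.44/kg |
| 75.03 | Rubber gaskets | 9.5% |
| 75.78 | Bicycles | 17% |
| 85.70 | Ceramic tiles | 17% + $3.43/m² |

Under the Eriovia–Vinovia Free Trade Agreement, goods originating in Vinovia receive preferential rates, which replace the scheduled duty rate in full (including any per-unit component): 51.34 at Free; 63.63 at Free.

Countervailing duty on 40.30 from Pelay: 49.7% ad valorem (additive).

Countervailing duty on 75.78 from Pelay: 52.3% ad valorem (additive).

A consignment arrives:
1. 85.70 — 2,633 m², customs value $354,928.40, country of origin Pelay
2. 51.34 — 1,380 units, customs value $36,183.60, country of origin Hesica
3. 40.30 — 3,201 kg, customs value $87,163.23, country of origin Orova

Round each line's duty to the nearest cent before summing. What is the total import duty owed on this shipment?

$84,122.43

Line 1 (85.70, Pelay, 2,633 m², $354,928.40):
Base rate for 85.70 is 17% + $3.43/m².
Duty = $354,928.40 × 17% + 2,633 × $3.43 = $69,369.02.
Line 2 (51.34, Hesica, 1,380 units, $36,183.60):
Base rate for 51.34 is 26%.
51.34 has an FTA preferential rate, but origin Hesica is not Vinovia; base rate stands.
Duty = $36,183.60 × 26% = $9,407.74.
Line 3 (40.30, Orova, 3,201 kg, $87,163.23):
Base rate for 40.30 is $1.67/kg.
The additional-duty order on 40.30 targets Pelay, not Orova; it does not apply.
Duty = 3,201 × $1.67 = $5,345.67.
Total = $69,369.02 + $9,407.74 + $5,345.67 = $84,122.43.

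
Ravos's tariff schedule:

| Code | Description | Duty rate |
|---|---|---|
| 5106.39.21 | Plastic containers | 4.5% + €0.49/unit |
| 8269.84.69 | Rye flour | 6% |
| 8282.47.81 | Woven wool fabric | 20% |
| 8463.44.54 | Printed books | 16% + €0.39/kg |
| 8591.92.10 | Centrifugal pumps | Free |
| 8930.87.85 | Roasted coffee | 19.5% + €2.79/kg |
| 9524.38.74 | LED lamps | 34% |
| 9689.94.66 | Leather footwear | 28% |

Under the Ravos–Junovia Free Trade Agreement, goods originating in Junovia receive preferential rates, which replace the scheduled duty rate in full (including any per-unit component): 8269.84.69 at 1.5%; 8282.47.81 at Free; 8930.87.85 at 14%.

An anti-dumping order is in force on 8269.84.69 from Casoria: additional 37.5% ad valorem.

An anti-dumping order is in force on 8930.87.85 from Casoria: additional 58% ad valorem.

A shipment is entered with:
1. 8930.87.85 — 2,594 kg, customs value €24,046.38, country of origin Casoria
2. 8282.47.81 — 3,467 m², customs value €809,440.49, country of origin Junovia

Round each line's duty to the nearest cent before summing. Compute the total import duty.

Line 1 (8930.87.85, Casoria, 2,594 kg, €24,046.38):
Base rate for 8930.87.85 is 19.5% + €2.79/kg.
8930.87.85 has an FTA preferential rate, but origin Casoria is not Junovia; base rate stands.
Additional duty on 8930.87.85 from Casoria: +58%. Applied ad valorem rate: 19.5% + 58% = 77.5%.
Duty = €24,046.38 × 77.5% + 2,594 × €2.79 = €25,873.20.
Line 2 (8282.47.81, Junovia, 3,467 m², €809,440.49):
Base rate for 8282.47.81 is 20%.
Origin Junovia qualifies under the Ravos–Junovia agreement and 8282.47.81 is covered: preferential rate Free applies instead.
Duty = €809,440.49 × 0% = €0.00.
Total = €25,873.20 + €0.00 = €25,873.20.

€25,873.20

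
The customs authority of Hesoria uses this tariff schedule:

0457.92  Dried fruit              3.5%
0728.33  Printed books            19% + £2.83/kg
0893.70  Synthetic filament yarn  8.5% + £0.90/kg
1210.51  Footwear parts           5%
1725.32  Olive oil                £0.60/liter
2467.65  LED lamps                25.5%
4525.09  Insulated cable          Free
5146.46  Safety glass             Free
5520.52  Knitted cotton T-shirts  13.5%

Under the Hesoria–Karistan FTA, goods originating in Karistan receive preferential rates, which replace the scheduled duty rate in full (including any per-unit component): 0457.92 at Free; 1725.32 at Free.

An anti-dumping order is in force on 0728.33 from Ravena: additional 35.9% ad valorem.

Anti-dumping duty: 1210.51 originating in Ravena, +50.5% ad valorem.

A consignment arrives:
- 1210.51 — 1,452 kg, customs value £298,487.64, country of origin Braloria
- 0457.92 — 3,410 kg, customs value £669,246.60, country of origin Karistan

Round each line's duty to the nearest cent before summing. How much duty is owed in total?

£14,924.38

Line 1 (1210.51, Braloria, 1,452 kg, £298,487.64):
Base rate for 1210.51 is 5%.
The additional-duty order on 1210.51 targets Ravena, not Braloria; it does not apply.
Duty = £298,487.64 × 5% = £14,924.38.
Line 2 (0457.92, Karistan, 3,410 kg, £669,246.60):
Base rate for 0457.92 is 3.5%.
Origin Karistan qualifies under the Hesoria–Karistan agreement and 0457.92 is covered: preferential rate Free applies instead.
Duty = £669,246.60 × 0% = £0.00.
Total = £14,924.38 + £0.00 = £14,924.38.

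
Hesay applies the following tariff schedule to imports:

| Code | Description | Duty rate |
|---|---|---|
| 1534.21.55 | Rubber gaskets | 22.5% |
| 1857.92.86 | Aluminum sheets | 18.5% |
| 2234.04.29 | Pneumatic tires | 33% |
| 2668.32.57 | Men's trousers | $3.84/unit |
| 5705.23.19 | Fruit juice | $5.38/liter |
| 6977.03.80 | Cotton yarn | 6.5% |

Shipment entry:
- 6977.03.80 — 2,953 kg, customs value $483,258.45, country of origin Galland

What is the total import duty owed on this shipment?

Line 1 (6977.03.80, Galland, 2,953 kg, $483,258.45):
Base rate for 6977.03.80 is 6.5%.
Duty = $483,258.45 × 6.5% = $31,411.80.

$31,411.80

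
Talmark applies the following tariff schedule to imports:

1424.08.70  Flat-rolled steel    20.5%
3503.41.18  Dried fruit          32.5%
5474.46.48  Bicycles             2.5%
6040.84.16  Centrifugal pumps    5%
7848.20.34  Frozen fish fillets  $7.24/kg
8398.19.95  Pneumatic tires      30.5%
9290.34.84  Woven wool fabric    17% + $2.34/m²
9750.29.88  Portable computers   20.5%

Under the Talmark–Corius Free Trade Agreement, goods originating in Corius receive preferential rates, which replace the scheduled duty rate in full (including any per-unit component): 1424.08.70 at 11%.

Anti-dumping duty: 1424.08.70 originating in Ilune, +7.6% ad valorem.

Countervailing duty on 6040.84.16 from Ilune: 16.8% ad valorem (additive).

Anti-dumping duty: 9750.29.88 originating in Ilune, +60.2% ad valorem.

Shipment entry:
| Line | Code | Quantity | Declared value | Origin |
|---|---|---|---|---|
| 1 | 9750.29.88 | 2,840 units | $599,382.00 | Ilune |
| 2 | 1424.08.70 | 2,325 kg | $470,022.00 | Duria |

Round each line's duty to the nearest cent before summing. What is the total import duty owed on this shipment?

Line 1 (9750.29.88, Ilune, 2,840 units, $599,382.00):
Base rate for 9750.29.88 is 20.5%.
Additional duty on 9750.29.88 from Ilune: +60.2%. Applied ad valorem rate: 20.5% + 60.2% = 80.7%.
Duty = $599,382.00 × 80.7% = $483,701.27.
Line 2 (1424.08.70, Duria, 2,325 kg, $470,022.00):
Base rate for 1424.08.70 is 20.5%.
1424.08.70 has an FTA preferential rate, but origin Duria is not Corius; base rate stands.
The additional-duty order on 1424.08.70 targets Ilune, not Duria; it does not apply.
Duty = $470,022.00 × 20.5% = $96,354.51.
Total = $483,701.27 + $96,354.51 = $580,055.78.

$580,055.78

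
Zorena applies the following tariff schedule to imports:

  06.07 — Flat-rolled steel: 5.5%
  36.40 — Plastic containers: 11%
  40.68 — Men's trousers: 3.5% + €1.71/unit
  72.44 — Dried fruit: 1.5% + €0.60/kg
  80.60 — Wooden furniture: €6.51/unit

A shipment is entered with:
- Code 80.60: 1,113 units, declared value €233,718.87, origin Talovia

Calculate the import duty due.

Line 1 (80.60, Talovia, 1,113 units, €233,718.87):
Base rate for 80.60 is €6.51/unit.
Duty = 1,113 × €6.51 = €7,245.63.

€7,245.63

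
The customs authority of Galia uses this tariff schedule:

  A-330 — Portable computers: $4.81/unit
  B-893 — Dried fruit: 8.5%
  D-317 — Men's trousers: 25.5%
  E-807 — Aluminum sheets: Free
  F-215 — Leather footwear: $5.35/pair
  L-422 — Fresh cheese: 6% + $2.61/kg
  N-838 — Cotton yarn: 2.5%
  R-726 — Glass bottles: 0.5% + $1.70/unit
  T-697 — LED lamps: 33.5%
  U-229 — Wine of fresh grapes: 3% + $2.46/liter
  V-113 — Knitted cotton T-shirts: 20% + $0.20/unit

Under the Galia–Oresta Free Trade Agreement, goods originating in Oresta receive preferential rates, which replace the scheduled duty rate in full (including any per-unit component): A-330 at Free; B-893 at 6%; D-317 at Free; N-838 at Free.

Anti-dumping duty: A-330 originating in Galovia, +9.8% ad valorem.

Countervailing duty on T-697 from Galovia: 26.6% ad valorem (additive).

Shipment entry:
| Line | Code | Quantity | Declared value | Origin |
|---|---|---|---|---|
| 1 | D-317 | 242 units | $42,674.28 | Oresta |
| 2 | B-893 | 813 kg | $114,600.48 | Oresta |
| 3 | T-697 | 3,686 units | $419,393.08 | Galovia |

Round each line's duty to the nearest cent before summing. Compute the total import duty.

Line 1 (D-317, Oresta, 242 units, $42,674.28):
Base rate for D-317 is 25.5%.
Origin Oresta qualifies under the Galia–Oresta agreement and D-317 is covered: preferential rate Free applies instead.
Duty = $42,674.28 × 0% = $0.00.
Line 2 (B-893, Oresta, 813 kg, $114,600.48):
Base rate for B-893 is 8.5%.
Origin Oresta qualifies under the Galia–Oresta agreement and B-893 is covered: preferential rate 6% applies instead.
Duty = $114,600.48 × 6% = $6,876.03.
Line 3 (T-697, Galovia, 3,686 units, $419,393.08):
Base rate for T-697 is 33.5%.
Additional duty on T-697 from Galovia: +26.6%. Applied ad valorem rate: 33.5% + 26.6% = 60.1%.
Duty = $419,393.08 × 60.1% = $252,055.24.
Total = $0.00 + $6,876.03 + $252,055.24 = $258,931.27.

$258,931.27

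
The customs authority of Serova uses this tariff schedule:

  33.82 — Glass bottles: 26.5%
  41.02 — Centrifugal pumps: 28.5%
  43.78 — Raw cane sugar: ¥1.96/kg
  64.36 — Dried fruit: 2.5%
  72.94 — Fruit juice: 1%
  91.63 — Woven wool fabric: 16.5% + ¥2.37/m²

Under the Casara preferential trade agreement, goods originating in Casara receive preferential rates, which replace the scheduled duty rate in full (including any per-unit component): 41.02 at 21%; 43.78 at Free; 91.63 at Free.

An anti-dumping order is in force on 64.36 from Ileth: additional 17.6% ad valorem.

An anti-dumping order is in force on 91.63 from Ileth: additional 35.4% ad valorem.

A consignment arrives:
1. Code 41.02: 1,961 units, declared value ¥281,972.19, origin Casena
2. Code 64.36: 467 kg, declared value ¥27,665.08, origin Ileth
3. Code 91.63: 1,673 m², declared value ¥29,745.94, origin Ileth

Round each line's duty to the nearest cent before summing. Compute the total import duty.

Line 1 (41.02, Casena, 1,961 units, ¥281,972.19):
Base rate for 41.02 is 28.5%.
41.02 has an FTA preferential rate, but origin Casena is not Casara; base rate stands.
Duty = ¥281,972.19 × 28.5% = ¥80,362.07.
Line 2 (64.36, Ileth, 467 kg, ¥27,665.08):
Base rate for 64.36 is 2.5%.
Additional duty on 64.36 from Ileth: +17.6%. Applied ad valorem rate: 2.5% + 17.6% = 20.1%.
Duty = ¥27,665.08 × 20.1% = ¥5,560.68.
Line 3 (91.63, Ileth, 1,673 m², ¥29,745.94):
Base rate for 91.63 is 16.5% + ¥2.37/m².
91.63 has an FTA preferential rate, but origin Ileth is not Casara; base rate stands.
Additional duty on 91.63 from Ileth: +35.4%. Applied ad valorem rate: 16.5% + 35.4% = 51.9%.
Duty = ¥29,745.94 × 51.9% + 1,673 × ¥2.37 = ¥19,403.15.
Total = ¥80,362.07 + ¥5,560.68 + ¥19,403.15 = ¥105,325.90.

¥105,325.90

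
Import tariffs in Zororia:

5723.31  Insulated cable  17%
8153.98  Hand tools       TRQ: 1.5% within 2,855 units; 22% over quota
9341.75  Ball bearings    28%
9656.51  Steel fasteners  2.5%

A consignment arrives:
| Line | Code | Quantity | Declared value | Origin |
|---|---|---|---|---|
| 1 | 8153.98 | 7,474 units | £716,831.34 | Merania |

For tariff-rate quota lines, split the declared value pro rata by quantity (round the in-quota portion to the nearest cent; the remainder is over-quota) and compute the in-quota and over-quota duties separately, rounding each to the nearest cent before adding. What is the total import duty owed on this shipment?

Line 1 (8153.98, Merania, 7,474 units, £716,831.34):
Code 8153.98 is under a tariff-rate quota (threshold 2,855 units). In-quota: 2,855 units at 1.5%; over-quota: 4,619 units at 22%.
Pro-rata value split: in-quota = £716,831.34 × 2,855/7,474 = £273,823.05; over-quota = £716,831.34 − £273,823.05 = £443,008.29.
In-quota duty = £273,823.05 × 1.5% = £4,107.35. Over-quota duty = £443,008.29 × 22% = £97,461.82.
Line duty = £4,107.35 + £97,461.82 = £101,569.17.

£101,569.17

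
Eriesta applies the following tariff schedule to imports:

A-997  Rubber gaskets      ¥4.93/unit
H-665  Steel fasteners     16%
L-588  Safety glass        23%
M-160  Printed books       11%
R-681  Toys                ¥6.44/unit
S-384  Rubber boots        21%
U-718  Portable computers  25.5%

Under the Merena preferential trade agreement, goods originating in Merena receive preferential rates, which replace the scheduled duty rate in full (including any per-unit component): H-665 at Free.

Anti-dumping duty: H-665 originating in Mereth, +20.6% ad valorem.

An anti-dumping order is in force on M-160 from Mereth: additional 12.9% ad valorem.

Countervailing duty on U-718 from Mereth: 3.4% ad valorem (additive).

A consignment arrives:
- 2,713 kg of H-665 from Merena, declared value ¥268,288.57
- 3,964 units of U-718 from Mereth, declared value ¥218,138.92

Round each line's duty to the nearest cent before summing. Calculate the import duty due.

Line 1 (H-665, Merena, 2,713 kg, ¥268,288.57):
Base rate for H-665 is 16%.
Origin Merena qualifies under the Eriesta–Merena agreement and H-665 is covered: preferential rate Free applies instead.
The additional-duty order on H-665 targets Mereth, not Merena; it does not apply.
Duty = ¥268,288.57 × 0% = ¥0.00.
Line 2 (U-718, Mereth, 3,964 units, ¥218,138.92):
Base rate for U-718 is 25.5%.
Additional duty on U-718 from Mereth: +3.4%. Applied ad valorem rate: 25.5% + 3.4% = 28.9%.
Duty = ¥218,138.92 × 28.9% = ¥63,042.15.
Total = ¥0.00 + ¥63,042.15 = ¥63,042.15.

¥63,042.15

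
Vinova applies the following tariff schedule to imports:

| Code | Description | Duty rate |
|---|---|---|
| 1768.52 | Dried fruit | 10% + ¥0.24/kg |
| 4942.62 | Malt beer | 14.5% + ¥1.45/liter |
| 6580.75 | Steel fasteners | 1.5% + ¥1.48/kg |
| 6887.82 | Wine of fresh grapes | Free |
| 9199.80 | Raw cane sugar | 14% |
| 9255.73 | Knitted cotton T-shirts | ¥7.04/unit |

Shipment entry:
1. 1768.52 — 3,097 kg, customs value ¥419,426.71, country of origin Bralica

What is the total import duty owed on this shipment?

¥42,685.95

Line 1 (1768.52, Bralica, 3,097 kg, ¥419,426.71):
Base rate for 1768.52 is 10% + ¥0.24/kg.
Duty = ¥419,426.71 × 10% + 3,097 × ¥0.24 = ¥42,685.95.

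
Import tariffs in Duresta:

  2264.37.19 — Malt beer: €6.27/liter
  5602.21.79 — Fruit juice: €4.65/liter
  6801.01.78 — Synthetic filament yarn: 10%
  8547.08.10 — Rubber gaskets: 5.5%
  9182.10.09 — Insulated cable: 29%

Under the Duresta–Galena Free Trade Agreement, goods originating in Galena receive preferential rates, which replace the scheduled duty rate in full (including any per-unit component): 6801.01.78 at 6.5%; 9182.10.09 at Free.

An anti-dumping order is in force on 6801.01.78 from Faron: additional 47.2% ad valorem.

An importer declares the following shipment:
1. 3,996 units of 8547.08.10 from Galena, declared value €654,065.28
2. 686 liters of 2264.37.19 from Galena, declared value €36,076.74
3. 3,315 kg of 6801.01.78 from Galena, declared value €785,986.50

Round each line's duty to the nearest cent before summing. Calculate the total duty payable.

€91,363.93

Line 1 (8547.08.10, Galena, 3,996 units, €654,065.28):
Base rate for 8547.08.10 is 5.5%.
Origin Galena is the FTA partner but 8547.08.10 is not on the preference list; base rate stands.
Duty = €654,065.28 × 5.5% = €35,973.59.
Line 2 (2264.37.19, Galena, 686 liters, €36,076.74):
Base rate for 2264.37.19 is €6.27/liter.
Origin Galena is the FTA partner but 2264.37.19 is not on the preference list; base rate stands.
Duty = 686 × €6.27 = €4,301.22.
Line 3 (6801.01.78, Galena, 3,315 kg, €785,986.50):
Base rate for 6801.01.78 is 10%.
Origin Galena qualifies under the Duresta–Galena agreement and 6801.01.78 is covered: preferential rate 6.5% applies instead.
The additional-duty order on 6801.01.78 targets Faron, not Galena; it does not apply.
Duty = €785,986.50 × 6.5% = €51,089.12.
Total = €35,973.59 + €4,301.22 + €51,089.12 = €91,363.93.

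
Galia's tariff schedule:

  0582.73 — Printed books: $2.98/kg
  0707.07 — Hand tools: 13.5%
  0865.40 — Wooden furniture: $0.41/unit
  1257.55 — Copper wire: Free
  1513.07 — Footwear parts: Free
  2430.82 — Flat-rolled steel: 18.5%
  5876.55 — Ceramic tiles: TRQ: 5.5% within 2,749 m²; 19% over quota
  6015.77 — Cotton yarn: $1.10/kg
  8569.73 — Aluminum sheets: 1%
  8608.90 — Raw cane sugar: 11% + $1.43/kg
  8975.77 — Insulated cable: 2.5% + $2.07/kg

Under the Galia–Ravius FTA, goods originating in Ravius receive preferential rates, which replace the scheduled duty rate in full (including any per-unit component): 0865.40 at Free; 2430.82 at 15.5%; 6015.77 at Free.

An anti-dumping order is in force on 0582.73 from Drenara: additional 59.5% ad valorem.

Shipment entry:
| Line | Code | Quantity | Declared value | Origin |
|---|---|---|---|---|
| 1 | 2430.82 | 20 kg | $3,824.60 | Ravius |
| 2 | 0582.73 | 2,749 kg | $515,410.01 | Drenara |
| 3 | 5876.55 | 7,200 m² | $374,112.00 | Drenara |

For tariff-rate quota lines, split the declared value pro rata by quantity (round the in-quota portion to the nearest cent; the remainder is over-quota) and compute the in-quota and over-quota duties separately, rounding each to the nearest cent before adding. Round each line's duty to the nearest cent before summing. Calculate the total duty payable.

$367,251.93

Line 1 (2430.82, Ravius, 20 kg, $3,824.60):
Base rate for 2430.82 is 18.5%.
Origin Ravius qualifies under the Galia–Ravius agreement and 2430.82 is covered: preferential rate 15.5% applies instead.
Duty = $3,824.60 × 15.5% = $592.81.
Line 2 (0582.73, Drenara, 2,749 kg, $515,410.01):
Base rate for 0582.73 is $2.98/kg.
Additional duty on 0582.73 from Drenara: +59.5% ad valorem. Applied ad valorem rate = 59.5%.
Duty = $515,410.01 × 59.5% + 2,749 × $2.98 = $314,860.98.
Line 3 (5876.55, Drenara, 7,200 m², $374,112.00):
Code 5876.55 is under a tariff-rate quota (threshold 2,749 m²). In-quota: 2,749 m² at 5.5%; over-quota: 4,451 m² at 19%.
Pro-rata value split: in-quota = $374,112.00 × 2,749/7,200 = $142,838.04; over-quota = $374,112.00 − $142,838.04 = $231,273.96.
In-quota duty = $142,838.04 × 5.5% = $7,856.09. Over-quota duty = $231,273.96 × 19% = $43,942.05.
Line duty = $7,856.09 + $43,942.05 = $51,798.14.
Total = $592.81 + $314,860.98 + $51,798.14 = $367,251.93.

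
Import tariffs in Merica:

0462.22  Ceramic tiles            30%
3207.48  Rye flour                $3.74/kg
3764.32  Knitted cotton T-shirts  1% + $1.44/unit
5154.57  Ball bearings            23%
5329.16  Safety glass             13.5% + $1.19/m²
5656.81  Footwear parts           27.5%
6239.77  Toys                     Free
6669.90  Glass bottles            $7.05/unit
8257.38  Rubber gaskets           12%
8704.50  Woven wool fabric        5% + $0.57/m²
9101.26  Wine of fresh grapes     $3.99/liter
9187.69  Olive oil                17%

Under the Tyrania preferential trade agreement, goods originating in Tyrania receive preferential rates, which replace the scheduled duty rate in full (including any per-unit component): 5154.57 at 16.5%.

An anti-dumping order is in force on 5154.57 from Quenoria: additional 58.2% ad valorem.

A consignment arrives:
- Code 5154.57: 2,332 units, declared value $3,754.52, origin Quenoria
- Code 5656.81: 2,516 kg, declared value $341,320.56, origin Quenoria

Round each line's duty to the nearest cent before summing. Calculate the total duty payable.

Line 1 (5154.57, Quenoria, 2,332 units, $3,754.52):
Base rate for 5154.57 is 23%.
5154.57 has an FTA preferential rate, but origin Quenoria is not Tyrania; base rate stands.
Additional duty on 5154.57 from Quenoria: +58.2%. Applied ad valorem rate: 23% + 58.2% = 81.2%.
Duty = $3,754.52 × 81.2% = $3,048.67.
Line 2 (5656.81, Quenoria, 2,516 kg, $341,320.56):
Base rate for 5656.81 is 27.5%.
Duty = $341,320.56 × 27.5% = $93,863.15.
Total = $3,048.67 + $93,863.15 = $96,911.82.

$96,911.82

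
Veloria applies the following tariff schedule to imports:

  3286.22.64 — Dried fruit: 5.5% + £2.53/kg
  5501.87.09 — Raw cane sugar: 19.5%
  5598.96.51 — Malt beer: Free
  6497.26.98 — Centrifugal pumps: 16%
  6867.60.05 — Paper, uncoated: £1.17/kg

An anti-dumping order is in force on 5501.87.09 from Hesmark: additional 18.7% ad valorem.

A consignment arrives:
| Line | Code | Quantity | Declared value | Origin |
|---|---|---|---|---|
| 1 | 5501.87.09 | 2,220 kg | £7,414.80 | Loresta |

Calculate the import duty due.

Line 1 (5501.87.09, Loresta, 2,220 kg, £7,414.80):
Base rate for 5501.87.09 is 19.5%.
The additional-duty order on 5501.87.09 targets Hesmark, not Loresta; it does not apply.
Duty = £7,414.80 × 19.5% = £1,445.89.

£1,445.89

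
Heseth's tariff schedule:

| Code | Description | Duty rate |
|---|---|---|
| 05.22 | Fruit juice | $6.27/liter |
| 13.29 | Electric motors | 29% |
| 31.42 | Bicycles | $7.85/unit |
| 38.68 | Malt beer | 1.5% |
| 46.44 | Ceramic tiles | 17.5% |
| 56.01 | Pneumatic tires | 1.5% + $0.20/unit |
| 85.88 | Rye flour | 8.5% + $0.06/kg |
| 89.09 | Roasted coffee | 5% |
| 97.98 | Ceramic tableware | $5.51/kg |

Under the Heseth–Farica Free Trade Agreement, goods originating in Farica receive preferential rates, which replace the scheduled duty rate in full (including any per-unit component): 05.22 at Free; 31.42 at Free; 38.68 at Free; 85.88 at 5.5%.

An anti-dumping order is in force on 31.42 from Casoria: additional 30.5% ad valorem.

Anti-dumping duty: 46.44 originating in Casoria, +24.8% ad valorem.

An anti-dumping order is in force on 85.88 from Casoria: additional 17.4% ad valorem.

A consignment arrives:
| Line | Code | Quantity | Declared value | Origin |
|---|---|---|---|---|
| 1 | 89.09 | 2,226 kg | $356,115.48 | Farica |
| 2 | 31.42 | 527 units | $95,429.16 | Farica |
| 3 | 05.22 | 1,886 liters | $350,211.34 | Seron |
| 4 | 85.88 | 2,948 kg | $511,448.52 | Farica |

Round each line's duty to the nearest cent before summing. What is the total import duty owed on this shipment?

Line 1 (89.09, Farica, 2,226 kg, $356,115.48):
Base rate for 89.09 is 5%.
Origin Farica is the FTA partner but 89.09 is not on the preference list; base rate stands.
Duty = $356,115.48 × 5% = $17,805.77.
Line 2 (31.42, Farica, 527 units, $95,429.16):
Base rate for 31.42 is $7.85/unit.
Origin Farica qualifies under the Heseth–Farica agreement and 31.42 is covered: preferential rate Free applies instead.
The additional-duty order on 31.42 targets Casoria, not Farica; it does not apply.
Duty = $95,429.16 × 0% = $0.00.
Line 3 (05.22, Seron, 1,886 liters, $350,211.34):
Base rate for 05.22 is $6.27/liter.
05.22 has an FTA preferential rate, but origin Seron is not Farica; base rate stands.
Duty = 1,886 × $6.27 = $11,825.22.
Line 4 (85.88, Farica, 2,948 kg, $511,448.52):
Base rate for 85.88 is 8.5% + $0.06/kg.
Origin Farica qualifies under the Heseth–Farica agreement and 85.88 is covered: preferential rate 5.5% applies instead.
The additional-duty order on 85.88 targets Casoria, not Farica; it does not apply.
Duty = $511,448.52 × 5.5% = $28,129.67.
Total = $17,805.77 + $0.00 + $11,825.22 + $28,129.67 = $57,760.66.

$57,760.66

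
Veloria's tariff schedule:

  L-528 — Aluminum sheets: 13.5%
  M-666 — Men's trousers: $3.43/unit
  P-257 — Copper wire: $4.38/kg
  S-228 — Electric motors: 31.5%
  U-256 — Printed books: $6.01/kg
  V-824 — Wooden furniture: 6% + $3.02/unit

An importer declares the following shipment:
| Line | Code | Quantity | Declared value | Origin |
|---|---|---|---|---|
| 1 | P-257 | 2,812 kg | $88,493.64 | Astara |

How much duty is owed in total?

Line 1 (P-257, Astara, 2,812 kg, $88,493.64):
Base rate for P-257 is $4.38/kg.
Duty = 2,812 × $4.38 = $12,316.56.

$12,316.56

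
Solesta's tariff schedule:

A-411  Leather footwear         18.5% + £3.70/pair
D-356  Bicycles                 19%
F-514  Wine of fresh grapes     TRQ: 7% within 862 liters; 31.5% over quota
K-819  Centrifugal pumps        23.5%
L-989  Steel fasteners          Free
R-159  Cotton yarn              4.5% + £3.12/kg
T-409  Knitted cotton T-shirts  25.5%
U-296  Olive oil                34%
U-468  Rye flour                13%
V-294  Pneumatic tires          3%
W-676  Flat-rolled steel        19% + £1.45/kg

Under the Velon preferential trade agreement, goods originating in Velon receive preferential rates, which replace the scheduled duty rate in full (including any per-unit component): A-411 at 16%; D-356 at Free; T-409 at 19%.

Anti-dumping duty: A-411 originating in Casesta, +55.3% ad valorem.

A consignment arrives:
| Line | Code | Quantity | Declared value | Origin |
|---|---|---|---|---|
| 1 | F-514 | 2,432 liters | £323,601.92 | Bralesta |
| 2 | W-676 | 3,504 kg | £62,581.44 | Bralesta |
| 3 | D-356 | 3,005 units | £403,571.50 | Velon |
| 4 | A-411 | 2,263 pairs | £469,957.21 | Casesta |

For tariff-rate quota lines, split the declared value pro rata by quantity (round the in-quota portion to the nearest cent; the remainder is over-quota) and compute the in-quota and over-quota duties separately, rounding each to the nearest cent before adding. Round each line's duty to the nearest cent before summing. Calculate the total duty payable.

£446,006.45

Line 1 (F-514, Bralesta, 2,432 liters, £323,601.92):
Code F-514 is under a tariff-rate quota (threshold 862 liters). In-quota: 862 liters at 7%; over-quota: 1,570 liters at 31.5%.
Pro-rata value split: in-quota = £323,601.92 × 862/2,432 = £114,697.72; over-quota = £323,601.92 − £114,697.72 = £208,904.20.
In-quota duty = £114,697.72 × 7% = £8,028.84. Over-quota duty = £208,904.20 × 31.5% = £65,804.82.
Line duty = £8,028.84 + £65,804.82 = £73,833.66.
Line 2 (W-676, Bralesta, 3,504 kg, £62,581.44):
Base rate for W-676 is 19% + £1.45/kg.
Duty = £62,581.44 × 19% + 3,504 × £1.45 = £16,971.27.
Line 3 (D-356, Velon, 3,005 units, £403,571.50):
Base rate for D-356 is 19%.
Origin Velon qualifies under the Solesta–Velon agreement and D-356 is covered: preferential rate Free applies instead.
Duty = £403,571.50 × 0% = £0.00.
Line 4 (A-411, Casesta, 2,263 pairs, £469,957.21):
Base rate for A-411 is 18.5% + £3.70/pair.
A-411 has an FTA preferential rate, but origin Casesta is not Velon; base rate stands.
Additional duty on A-411 from Casesta: +55.3%. Applied ad valorem rate: 18.5% + 55.3% = 73.8%.
Duty = £469,957.21 × 73.8% + 2,263 × £3.70 = £355,201.52.
Total = £73,833.66 + £16,971.27 + £0.00 + £355,201.52 = £446,006.45.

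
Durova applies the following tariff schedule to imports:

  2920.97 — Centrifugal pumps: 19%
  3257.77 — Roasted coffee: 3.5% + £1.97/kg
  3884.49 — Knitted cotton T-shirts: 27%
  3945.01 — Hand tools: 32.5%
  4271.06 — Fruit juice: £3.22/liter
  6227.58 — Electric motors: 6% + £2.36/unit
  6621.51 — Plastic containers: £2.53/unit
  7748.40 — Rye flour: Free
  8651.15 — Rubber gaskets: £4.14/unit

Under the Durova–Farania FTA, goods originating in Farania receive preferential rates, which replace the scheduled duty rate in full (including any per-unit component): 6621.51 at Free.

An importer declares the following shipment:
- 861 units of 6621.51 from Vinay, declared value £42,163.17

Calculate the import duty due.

Line 1 (6621.51, Vinay, 861 units, £42,163.17):
Base rate for 6621.51 is £2.53/unit.
6621.51 has an FTA preferential rate, but origin Vinay is not Farania; base rate stands.
Duty = 861 × £2.53 = £2,178.33.

£2,178.33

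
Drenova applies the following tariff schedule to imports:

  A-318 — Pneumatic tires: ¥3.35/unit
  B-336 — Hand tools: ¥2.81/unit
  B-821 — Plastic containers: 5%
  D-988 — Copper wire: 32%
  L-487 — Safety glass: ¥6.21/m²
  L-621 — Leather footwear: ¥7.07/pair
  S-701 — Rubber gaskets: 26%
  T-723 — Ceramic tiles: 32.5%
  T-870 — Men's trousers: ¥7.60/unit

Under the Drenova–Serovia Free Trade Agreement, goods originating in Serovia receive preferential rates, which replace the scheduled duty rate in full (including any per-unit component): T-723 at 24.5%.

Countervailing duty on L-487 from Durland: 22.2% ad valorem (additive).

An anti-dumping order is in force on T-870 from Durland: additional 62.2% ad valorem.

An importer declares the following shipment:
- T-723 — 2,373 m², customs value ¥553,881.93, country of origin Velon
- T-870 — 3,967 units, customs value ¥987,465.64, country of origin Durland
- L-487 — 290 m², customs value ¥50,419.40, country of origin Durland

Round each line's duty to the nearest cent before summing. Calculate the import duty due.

¥837,358.47

Line 1 (T-723, Velon, 2,373 m², ¥553,881.93):
Base rate for T-723 is 32.5%.
T-723 has an FTA preferential rate, but origin Velon is not Serovia; base rate stands.
Duty = ¥553,881.93 × 32.5% = ¥180,011.63.
Line 2 (T-870, Durland, 3,967 units, ¥987,465.64):
Base rate for T-870 is ¥7.60/unit.
Additional duty on T-870 from Durland: +62.2% ad valorem. Applied ad valorem rate = 62.2%.
Duty = ¥987,465.64 × 62.2% + 3,967 × ¥7.60 = ¥644,352.83.
Line 3 (L-487, Durland, 290 m², ¥50,419.40):
Base rate for L-487 is ¥6.21/m².
Additional duty on L-487 from Durland: +22.2% ad valorem. Applied ad valorem rate = 22.2%.
Duty = ¥50,419.40 × 22.2% + 290 × ¥6.21 = ¥12,994.01.
Total = ¥180,011.63 + ¥644,352.83 + ¥12,994.01 = ¥837,358.47.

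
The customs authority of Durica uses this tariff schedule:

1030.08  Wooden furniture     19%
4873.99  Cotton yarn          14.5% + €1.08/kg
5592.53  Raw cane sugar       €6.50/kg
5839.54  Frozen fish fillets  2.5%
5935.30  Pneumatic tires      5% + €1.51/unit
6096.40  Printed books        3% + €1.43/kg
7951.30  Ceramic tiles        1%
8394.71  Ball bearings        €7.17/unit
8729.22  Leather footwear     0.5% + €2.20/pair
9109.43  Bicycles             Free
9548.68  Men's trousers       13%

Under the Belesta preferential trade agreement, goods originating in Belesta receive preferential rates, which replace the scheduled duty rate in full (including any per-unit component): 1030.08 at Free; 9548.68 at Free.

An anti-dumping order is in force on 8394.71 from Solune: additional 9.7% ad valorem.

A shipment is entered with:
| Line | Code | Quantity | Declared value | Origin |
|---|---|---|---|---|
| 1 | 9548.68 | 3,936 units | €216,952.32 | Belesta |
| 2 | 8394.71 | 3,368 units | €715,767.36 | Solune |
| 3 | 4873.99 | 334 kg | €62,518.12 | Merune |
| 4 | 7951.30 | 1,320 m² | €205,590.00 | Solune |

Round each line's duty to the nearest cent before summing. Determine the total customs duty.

Line 1 (9548.68, Belesta, 3,936 units, €216,952.32):
Base rate for 9548.68 is 13%.
Origin Belesta qualifies under the Durica–Belesta agreement and 9548.68 is covered: preferential rate Free applies instead.
Duty = €216,952.32 × 0% = €0.00.
Line 2 (8394.71, Solune, 3,368 units, €715,767.36):
Base rate for 8394.71 is €7.17/unit.
Additional duty on 8394.71 from Solune: +9.7% ad valorem. Applied ad valorem rate = 9.7%.
Duty = €715,767.36 × 9.7% + 3,368 × €7.17 = €93,577.99.
Line 3 (4873.99, Merune, 334 kg, €62,518.12):
Base rate for 4873.99 is 14.5% + €1.08/kg.
Duty = €62,518.12 × 14.5% + 334 × €1.08 = €9,425.85.
Line 4 (7951.30, Solune, 1,320 m², €205,590.00):
Base rate for 7951.30 is 1%.
Duty = €205,590.00 × 1% = €2,055.90.
Total = €0.00 + €93,577.99 + €9,425.85 + €2,055.90 = €105,059.74.

€105,059.74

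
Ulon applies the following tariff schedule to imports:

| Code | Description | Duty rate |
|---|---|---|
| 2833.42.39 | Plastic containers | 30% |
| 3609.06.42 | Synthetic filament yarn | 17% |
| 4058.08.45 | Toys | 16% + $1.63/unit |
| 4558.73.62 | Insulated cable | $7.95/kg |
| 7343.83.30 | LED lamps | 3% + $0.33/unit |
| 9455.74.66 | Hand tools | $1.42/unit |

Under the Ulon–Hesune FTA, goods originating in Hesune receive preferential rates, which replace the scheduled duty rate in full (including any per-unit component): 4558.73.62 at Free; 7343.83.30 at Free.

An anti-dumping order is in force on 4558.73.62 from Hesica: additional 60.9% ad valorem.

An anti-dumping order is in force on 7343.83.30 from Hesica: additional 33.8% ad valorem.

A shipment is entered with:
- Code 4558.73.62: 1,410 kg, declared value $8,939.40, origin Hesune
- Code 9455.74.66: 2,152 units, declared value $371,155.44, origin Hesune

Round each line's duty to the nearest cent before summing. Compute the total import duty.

$3,055.84

Line 1 (4558.73.62, Hesune, 1,410 kg, $8,939.40):
Base rate for 4558.73.62 is $7.95/kg.
Origin Hesune qualifies under the Ulon–Hesune agreement and 4558.73.62 is covered: preferential rate Free applies instead.
The additional-duty order on 4558.73.62 targets Hesica, not Hesune; it does not apply.
Duty = $8,939.40 × 0% = $0.00.
Line 2 (9455.74.66, Hesune, 2,152 units, $371,155.44):
Base rate for 9455.74.66 is $1.42/unit.
Origin Hesune is the FTA partner but 9455.74.66 is not on the preference list; base rate stands.
Duty = 2,152 × $1.42 = $3,055.84.
Total = $0.00 + $3,055.84 = $3,055.84.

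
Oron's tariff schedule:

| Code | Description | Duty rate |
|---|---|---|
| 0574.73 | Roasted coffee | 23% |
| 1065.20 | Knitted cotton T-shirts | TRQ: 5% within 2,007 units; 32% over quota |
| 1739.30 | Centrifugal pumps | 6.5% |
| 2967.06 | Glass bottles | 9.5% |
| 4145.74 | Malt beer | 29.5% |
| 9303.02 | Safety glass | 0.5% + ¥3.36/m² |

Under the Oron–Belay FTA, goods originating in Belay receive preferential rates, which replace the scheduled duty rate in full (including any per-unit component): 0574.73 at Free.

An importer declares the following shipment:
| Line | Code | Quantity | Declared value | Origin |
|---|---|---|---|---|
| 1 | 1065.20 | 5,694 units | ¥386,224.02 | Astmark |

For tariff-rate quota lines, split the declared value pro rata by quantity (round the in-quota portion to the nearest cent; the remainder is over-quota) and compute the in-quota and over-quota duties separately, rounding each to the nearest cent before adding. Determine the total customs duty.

Line 1 (1065.20, Astmark, 5,694 units, ¥386,224.02):
Code 1065.20 is under a tariff-rate quota (threshold 2,007 units). In-quota: 2,007 units at 5%; over-quota: 3,687 units at 32%.
Pro-rata value split: in-quota = ¥386,224.02 × 2,007/5,694 = ¥136,134.81; over-quota = ¥386,224.02 − ¥136,134.81 = ¥250,089.21.
In-quota duty = ¥136,134.81 × 5% = ¥6,806.74. Over-quota duty = ¥250,089.21 × 32% = ¥80,028.55.
Line duty = ¥6,806.74 + ¥80,028.55 = ¥86,835.29.

¥86,835.29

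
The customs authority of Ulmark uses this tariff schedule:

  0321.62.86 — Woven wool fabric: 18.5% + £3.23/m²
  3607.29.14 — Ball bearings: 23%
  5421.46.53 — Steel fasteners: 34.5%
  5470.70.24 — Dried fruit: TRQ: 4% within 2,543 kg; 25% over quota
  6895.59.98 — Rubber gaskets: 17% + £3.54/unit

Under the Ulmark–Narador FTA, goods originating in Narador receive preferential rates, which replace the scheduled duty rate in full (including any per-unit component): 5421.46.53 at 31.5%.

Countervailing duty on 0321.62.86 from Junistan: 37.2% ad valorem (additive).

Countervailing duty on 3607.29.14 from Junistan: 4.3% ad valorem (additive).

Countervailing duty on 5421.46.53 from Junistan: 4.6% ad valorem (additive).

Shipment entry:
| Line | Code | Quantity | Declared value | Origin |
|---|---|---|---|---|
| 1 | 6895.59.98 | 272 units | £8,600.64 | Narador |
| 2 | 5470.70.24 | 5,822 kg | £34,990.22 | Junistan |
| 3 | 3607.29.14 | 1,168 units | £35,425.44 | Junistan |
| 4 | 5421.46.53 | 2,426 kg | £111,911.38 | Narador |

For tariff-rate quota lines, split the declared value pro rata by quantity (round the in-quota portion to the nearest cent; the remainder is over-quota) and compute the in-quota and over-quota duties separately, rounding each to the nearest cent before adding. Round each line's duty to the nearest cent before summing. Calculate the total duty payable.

Line 1 (6895.59.98, Narador, 272 units, £8,600.64):
Base rate for 6895.59.98 is 17% + £3.54/unit.
Origin Narador is the FTA partner but 6895.59.98 is not on the preference list; base rate stands.
Duty = £8,600.64 × 17% + 272 × £3.54 = £2,424.99.
Line 2 (5470.70.24, Junistan, 5,822 kg, £34,990.22):
Code 5470.70.24 is under a tariff-rate quota (threshold 2,543 kg). In-quota: 2,543 kg at 4%; over-quota: 3,279 kg at 25%.
Pro-rata value split: in-quota = £34,990.22 × 2,543/5,822 = £15,283.43; over-quota = £34,990.22 − £15,283.43 = £19,706.79.
In-quota duty = £15,283.43 × 4% = £611.34. Over-quota duty = £19,706.79 × 25% = £4,926.70.
Line duty = £611.34 + £4,926.70 = £5,538.04.
Line 3 (3607.29.14, Junistan, 1,168 units, £35,425.44):
Base rate for 3607.29.14 is 23%.
Additional duty on 3607.29.14 from Junistan: +4.3%. Applied ad valorem rate: 23% + 4.3% = 27.3%.
Duty = £35,425.44 × 27.3% = £9,671.15.
Line 4 (5421.46.53, Narador, 2,426 kg, £111,911.38):
Base rate for 5421.46.53 is 34.5%.
Origin Narador qualifies under the Ulmark–Narador agreement and 5421.46.53 is covered: preferential rate 31.5% applies instead.
The additional-duty order on 5421.46.53 targets Junistan, not Narador; it does not apply.
Duty = £111,911.38 × 31.5% = £35,252.08.
Total = £2,424.99 + £5,538.04 + £9,671.15 + £35,252.08 = £52,886.26.

£52,886.26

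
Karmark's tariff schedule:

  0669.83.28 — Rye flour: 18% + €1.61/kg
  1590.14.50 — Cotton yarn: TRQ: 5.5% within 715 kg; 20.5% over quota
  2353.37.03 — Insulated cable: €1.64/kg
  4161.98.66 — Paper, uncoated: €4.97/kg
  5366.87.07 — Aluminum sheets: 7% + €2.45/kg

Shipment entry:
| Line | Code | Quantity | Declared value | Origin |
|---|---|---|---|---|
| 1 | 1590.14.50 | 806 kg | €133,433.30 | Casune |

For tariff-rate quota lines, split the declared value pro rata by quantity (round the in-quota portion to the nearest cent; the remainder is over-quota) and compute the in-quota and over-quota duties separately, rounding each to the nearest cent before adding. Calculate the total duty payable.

€9,598.59

Line 1 (1590.14.50, Casune, 806 kg, €133,433.30):
Code 1590.14.50 is under a tariff-rate quota (threshold 715 kg). In-quota: 715 kg at 5.5%; over-quota: 91 kg at 20.5%.
Pro-rata value split: in-quota = €133,433.30 × 715/806 = €118,368.25; over-quota = €133,433.30 − €118,368.25 = €15,065.05.
In-quota duty = €118,368.25 × 5.5% = €6,510.25. Over-quota duty = €15,065.05 × 20.5% = €3,088.34.
Line duty = €6,510.25 + €3,088.34 = €9,598.59.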